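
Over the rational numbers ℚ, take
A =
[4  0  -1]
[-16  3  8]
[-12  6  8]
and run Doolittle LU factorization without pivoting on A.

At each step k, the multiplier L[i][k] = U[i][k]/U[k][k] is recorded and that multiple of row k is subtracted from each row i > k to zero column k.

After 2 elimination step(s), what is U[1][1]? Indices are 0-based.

U[1][1] = 3

[col 0] pivot 4
  R1 -= -4*R0 → (0, 3, 4)  (L[1][0] := -4)
  R2 -= -3*R0 → (0, 6, 5)  (L[2][0] := -3)
[col 1] pivot 3
  R2 -= 2*R1 → (0, 0, -3)  (L[2][1] := 2)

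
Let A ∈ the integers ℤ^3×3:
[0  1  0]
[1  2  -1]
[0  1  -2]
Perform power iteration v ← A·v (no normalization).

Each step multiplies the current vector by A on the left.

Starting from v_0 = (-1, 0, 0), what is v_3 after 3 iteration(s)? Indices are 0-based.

v_3 = (-2, -4, 0)

v_0 = (-1, 0, 0).
v_1 = A·v_0 = (0, -1, 0).
v_2 = A·v_1 = (-1, -2, -1).
v_3 = A·v_2 = (-2, -4, 0).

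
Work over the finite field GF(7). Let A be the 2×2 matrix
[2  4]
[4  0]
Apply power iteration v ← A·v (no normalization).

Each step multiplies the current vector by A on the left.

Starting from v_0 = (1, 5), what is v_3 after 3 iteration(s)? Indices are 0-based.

v_3 = (3, 2)

v_0 = (1, 5).
v_1 = A·v_0 = (1, 4).
v_2 = A·v_1 = (4, 4).
v_3 = A·v_2 = (3, 2).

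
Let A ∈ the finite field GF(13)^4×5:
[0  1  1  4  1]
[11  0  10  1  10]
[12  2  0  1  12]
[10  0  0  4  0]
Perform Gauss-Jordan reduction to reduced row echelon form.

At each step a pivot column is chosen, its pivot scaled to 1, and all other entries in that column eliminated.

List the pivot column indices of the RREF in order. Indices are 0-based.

pivot columns: 0, 1, 2, 4

[1] R0 <-> R1
[1] R0 /= 11  ⇒  (1, 0, 8, 6, 8)
     R2 -= 12·R0  ⇒  (0, 2, 8, 7, 7)
     R3 -= 10·R0  ⇒  (0, 0, 11, 9, 11)
[2] R1 /= 1  ⇒  (0, 1, 1, 4, 1)
     R2 -= 2·R1  ⇒  (0, 0, 6, 12, 5)
[3] R2 /= 6  ⇒  (0, 0, 1, 2, 3)
     R0 -= 8·R2  ⇒  (1, 0, 0, 3, 10)
     R1 -= 1·R2  ⇒  (0, 1, 0, 2, 11)
     R3 -= 11·R2  ⇒  (0, 0, 0, 0, 4)
column 3 empty below row 3
[4] R3 /= 4  ⇒  (0, 0, 0, 0, 1)
     R0 -= 10·R3  ⇒  (1, 0, 0, 3, 0)
     R1 -= 11·R3  ⇒  (0, 1, 0, 2, 0)
     R2 -= 3·R3  ⇒  (0, 0, 1, 2, 0)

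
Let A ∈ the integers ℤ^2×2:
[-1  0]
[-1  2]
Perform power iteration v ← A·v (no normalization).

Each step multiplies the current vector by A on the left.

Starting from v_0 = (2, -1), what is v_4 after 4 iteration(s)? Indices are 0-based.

v_4 = (2, -26)

v_0 = (2, -1).
v_1 = A·v_0 = (-2, -4).
v_2 = A·v_1 = (2, -6).
v_3 = A·v_2 = (-2, -14).
v_4 = A·v_3 = (2, -26).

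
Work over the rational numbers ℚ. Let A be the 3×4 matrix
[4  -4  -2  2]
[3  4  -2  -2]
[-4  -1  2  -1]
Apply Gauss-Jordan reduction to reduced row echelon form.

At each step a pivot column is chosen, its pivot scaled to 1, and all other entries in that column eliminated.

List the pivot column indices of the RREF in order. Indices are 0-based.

pivot(0,0)=4: scale R0 → (1, -1, -1/2, 1/2)
  clear (1,0): R1 −= (3)R0 → (0, 7, -1/2, -7/2)
  clear (2,0): R2 −= (-4)R0 → (0, -5, 0, 1)
pivot(1,1)=7: scale R1 → (0, 1, -1/14, -1/2)
  clear (0,1): R0 −= (-1)R1 → (1, 0, -4/7, 0)
  clear (2,1): R2 −= (-5)R1 → (0, 0, -5/14, -3/2)
pivot(2,2)=-5/14: scale R2 → (0, 0, 1, 21/5)
  clear (0,2): R0 −= (-4/7)R2 → (1, 0, 0, 12/5)
  clear (1,2): R1 −= (-1/14)R2 → (0, 1, 0, -1/5)

pivot columns: 0, 1, 2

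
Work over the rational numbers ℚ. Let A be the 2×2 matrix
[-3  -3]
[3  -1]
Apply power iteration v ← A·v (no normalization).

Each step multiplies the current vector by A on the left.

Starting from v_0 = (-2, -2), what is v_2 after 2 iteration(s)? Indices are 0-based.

v_0 = (-2, -2).
v_1 = A·v_0 = (12, -4).
v_2 = A·v_1 = (-24, 40).

v_2 = (-24, 40)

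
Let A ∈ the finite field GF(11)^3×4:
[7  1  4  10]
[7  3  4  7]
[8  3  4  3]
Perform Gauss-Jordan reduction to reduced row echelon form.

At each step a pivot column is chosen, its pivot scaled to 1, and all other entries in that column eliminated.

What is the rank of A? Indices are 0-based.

step 1: normalize row 0 (÷7) = (1, 8, 10, 3)
  row 1: subtract 7×row0 = (0, 2, 0, 8)
  row 2: subtract 8×row0 = (0, 5, 1, 1)
step 2: normalize row 1 (÷2) = (0, 1, 0, 4)
  row 0: subtract 8×row1 = (1, 0, 10, 4)
  row 2: subtract 5×row1 = (0, 0, 1, 3)
step 3: normalize row 2 (÷1) = (0, 0, 1, 3)
  row 0: subtract 10×row2 = (1, 0, 0, 7)

rank = 3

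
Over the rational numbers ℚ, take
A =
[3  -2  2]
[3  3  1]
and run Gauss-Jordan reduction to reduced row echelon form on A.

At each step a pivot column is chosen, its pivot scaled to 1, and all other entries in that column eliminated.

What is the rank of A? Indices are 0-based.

rank = 2

[1] R0 /= 3  ⇒  (1, -2/3, 2/3)
     R1 -= 3·R0  ⇒  (0, 5, -1)
[2] R1 /= 5  ⇒  (0, 1, -1/5)
     R0 -= -2/3·R1  ⇒  (1, 0, 8/15)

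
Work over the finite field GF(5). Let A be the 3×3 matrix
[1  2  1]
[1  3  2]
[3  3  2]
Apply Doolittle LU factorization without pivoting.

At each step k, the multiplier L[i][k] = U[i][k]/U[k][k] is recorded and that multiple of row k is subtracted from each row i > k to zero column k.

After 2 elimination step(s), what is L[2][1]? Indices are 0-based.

Step 1: pivot at (0,0) is 1.
  row1 ← row1 − (1)·row0  ⇒  L[1][0]=1, U row1=(0, 1, 1)
  row2 ← row2 − (3)·row0  ⇒  L[2][0]=3, U row2=(0, 2, 4)
Step 2: pivot at (1,1) is 1.
  row2 ← row2 − (2)·row1  ⇒  L[2][1]=2, U row2=(0, 0, 2)

L[2][1] = 2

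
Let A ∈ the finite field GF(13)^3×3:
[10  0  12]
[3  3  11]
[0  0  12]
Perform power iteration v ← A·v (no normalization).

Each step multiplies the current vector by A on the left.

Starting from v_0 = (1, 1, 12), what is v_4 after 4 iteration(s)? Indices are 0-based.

v_0 = (1, 1, 12).
v_1 = A·v_0 = (11, 8, 1).
v_2 = A·v_1 = (5, 3, 12).
v_3 = A·v_2 = (12, 0, 1).
v_4 = A·v_3 = (2, 8, 12).

v_4 = (2, 8, 12)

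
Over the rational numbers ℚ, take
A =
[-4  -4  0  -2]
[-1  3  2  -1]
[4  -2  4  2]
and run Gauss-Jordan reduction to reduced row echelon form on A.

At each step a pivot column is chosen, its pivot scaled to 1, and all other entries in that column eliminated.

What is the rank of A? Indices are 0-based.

rank = 3

[1] R0 /= -4  ⇒  (1, 1, 0, 1/2)
     R1 -= -1·R0  ⇒  (0, 4, 2, -1/2)
     R2 -= 4·R0  ⇒  (0, -6, 4, 0)
[2] R1 /= 4  ⇒  (0, 1, 1/2, -1/8)
     R0 -= 1·R1  ⇒  (1, 0, -1/2, 5/8)
     R2 -= -6·R1  ⇒  (0, 0, 7, -3/4)
[3] R2 /= 7  ⇒  (0, 0, 1, -3/28)
     R0 -= -1/2·R2  ⇒  (1, 0, 0, 4/7)
     R1 -= 1/2·R2  ⇒  (0, 1, 0, -1/14)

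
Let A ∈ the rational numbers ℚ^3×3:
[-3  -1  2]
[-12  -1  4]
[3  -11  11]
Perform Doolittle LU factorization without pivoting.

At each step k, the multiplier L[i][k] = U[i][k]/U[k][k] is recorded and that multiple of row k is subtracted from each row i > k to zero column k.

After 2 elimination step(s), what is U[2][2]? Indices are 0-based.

Step 1: pivot at (0,0) is -3.
  row1 ← row1 − (4)·row0  ⇒  L[1][0]=4, U row1=(0, 3, -4)
  row2 ← row2 − (-1)·row0  ⇒  L[2][0]=-1, U row2=(0, -12, 13)
Step 2: pivot at (1,1) is 3.
  row2 ← row2 − (-4)·row1  ⇒  L[2][1]=-4, U row2=(0, 0, -3)

U[2][2] = -3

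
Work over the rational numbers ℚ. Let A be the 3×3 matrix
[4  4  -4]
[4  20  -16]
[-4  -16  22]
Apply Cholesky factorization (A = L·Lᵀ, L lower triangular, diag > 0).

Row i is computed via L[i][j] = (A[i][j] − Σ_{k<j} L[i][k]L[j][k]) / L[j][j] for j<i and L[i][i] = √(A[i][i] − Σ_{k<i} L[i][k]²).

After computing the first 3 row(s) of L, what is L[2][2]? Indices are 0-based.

L[2][2] = 3

Step 1: L[0][0] = √(4) = 2.
  L[1][0] = (4) / L[0][0] = 2.
Step 2: L[1][1] = √(16) = 4.
  L[2][0] = (-4) / L[0][0] = -2.
  L[2][1] = (-12) / L[1][1] = -3.
Step 3: L[2][2] = √(9) = 3.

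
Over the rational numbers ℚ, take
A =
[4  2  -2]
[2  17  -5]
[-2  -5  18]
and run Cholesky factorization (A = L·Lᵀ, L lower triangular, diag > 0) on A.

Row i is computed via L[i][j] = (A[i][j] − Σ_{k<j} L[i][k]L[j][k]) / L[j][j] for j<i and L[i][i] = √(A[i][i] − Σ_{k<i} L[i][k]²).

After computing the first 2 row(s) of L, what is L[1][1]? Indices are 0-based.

Step 1: L[0][0] = √(4) = 2.
  L[1][0] = (2) / L[0][0] = 1.
Step 2: L[1][1] = √(16) = 4.

L[1][1] = 4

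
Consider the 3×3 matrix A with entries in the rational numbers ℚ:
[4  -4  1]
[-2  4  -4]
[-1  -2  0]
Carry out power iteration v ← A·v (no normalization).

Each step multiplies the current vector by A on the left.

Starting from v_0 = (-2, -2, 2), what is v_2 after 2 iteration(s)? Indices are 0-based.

v_2 = (62, -76, 22)

v_0 = (-2, -2, 2).
v_1 = A·v_0 = (2, -12, 6).
v_2 = A·v_1 = (62, -76, 22).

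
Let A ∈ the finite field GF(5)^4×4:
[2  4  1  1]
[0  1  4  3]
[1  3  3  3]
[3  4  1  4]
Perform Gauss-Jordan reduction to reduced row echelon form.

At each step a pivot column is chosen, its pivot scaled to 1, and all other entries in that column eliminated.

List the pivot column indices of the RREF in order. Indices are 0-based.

pivot(0,0)=2: scale R0 → (1, 2, 3, 3)
  clear (2,0): R2 −= (1)R0 → (0, 1, 0, 0)
  clear (3,0): R3 −= (3)R0 → (0, 3, 2, 0)
pivot(1,1)=1: scale R1 → (0, 1, 4, 3)
  clear (0,1): R0 −= (2)R1 → (1, 0, 0, 2)
  clear (2,1): R2 −= (1)R1 → (0, 0, 1, 2)
  clear (3,1): R3 −= (3)R1 → (0, 0, 0, 1)
pivot(2,2)=1: scale R2 → (0, 0, 1, 2)
  clear (1,2): R1 −= (4)R2 → (0, 1, 0, 0)
pivot(3,3)=1: scale R3 → (0, 0, 0, 1)
  clear (0,3): R0 −= (2)R3 → (1, 0, 0, 0)
  clear (2,3): R2 −= (2)R3 → (0, 0, 1, 0)

pivot columns: 0, 1, 2, 3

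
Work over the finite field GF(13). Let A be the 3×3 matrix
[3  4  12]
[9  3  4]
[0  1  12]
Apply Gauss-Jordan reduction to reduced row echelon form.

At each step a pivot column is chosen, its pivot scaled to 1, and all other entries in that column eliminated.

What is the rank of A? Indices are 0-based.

rank = 3

pivot(0,0)=3: scale R0 → (1, 10, 4)
  clear (1,0): R1 −= (9)R0 → (0, 4, 7)
pivot(1,1)=4: scale R1 → (0, 1, 5)
  clear (0,1): R0 −= (10)R1 → (1, 0, 6)
  clear (2,1): R2 −= (1)R1 → (0, 0, 7)
pivot(2,2)=7: scale R2 → (0, 0, 1)
  clear (0,2): R0 −= (6)R2 → (1, 0, 0)
  clear (1,2): R1 −= (5)R2 → (0, 1, 0)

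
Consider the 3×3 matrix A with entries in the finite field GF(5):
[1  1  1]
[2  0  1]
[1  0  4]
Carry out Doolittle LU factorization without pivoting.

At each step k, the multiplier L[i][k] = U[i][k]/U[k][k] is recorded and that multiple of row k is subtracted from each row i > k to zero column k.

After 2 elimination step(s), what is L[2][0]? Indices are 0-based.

L[2][0] = 1

k=0: U[0][0]=1
  eliminate (1,0): mult=2, new row 1: (0, 3, 4); set L[1][0]=2
  eliminate (2,0): mult=1, new row 2: (0, 4, 3); set L[2][0]=1
k=1: U[1][1]=3
  eliminate (2,1): mult=3, new row 2: (0, 0, 1); set L[2][1]=3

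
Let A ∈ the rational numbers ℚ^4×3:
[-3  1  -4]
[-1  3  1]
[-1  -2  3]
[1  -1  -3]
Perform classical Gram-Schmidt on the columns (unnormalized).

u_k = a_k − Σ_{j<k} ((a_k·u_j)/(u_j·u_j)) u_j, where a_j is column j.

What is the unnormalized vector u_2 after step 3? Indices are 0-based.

u_2 = (-432/155, 9/5, 474/155, -543/155)

Step 1: u_0 = a_0 = (-3, -1, -1, 1).
Step 2: u_1 = a_1 − (-5/12)·u_0 = (-1/4, 31/12, -29/12, -7/12).
Step 3: u_2 = a_2 − (5/12)·u_0 − (-23/155)·u_1 = (-432/155, 9/5, 474/155, -543/155).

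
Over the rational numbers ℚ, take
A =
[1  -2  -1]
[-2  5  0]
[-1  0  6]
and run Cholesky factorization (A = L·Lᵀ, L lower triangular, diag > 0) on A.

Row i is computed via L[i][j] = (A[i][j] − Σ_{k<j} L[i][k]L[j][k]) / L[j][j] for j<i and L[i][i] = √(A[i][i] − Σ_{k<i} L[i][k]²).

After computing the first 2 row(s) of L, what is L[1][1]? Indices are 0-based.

L[1][1] = 1

Step 1: L[0][0] = √(1) = 1.
  L[1][0] = (-2) / L[0][0] = -2.
Step 2: L[1][1] = √(1) = 1.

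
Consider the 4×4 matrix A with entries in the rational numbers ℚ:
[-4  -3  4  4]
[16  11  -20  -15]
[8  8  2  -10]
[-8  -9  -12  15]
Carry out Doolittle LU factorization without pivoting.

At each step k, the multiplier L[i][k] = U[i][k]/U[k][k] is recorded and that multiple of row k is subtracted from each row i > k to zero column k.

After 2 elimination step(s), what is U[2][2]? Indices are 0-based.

k=0: U[0][0]=-4
  eliminate (1,0): mult=-4, new row 1: (0, -1, -4, 1); set L[1][0]=-4
  eliminate (2,0): mult=-2, new row 2: (0, 2, 10, -2); set L[2][0]=-2
  eliminate (3,0): mult=2, new row 3: (0, -3, -20, 7); set L[3][0]=2
k=1: U[1][1]=-1
  eliminate (2,1): mult=-2, new row 2: (0, 0, 2, 0); set L[2][1]=-2
  eliminate (3,1): mult=3, new row 3: (0, 0, -8, 4); set L[3][1]=3

U[2][2] = 2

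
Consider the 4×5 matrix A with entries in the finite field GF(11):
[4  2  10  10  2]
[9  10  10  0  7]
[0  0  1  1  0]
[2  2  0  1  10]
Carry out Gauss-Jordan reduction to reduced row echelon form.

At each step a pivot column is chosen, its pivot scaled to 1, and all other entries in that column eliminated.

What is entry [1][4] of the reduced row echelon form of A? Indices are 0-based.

M[1][4] = 1

[1] R0 /= 4  ⇒  (1, 6, 8, 8, 6)
     R1 -= 9·R0  ⇒  (0, 0, 4, 5, 8)
     R3 -= 2·R0  ⇒  (0, 1, 6, 7, 9)
[2] R1 <-> R3
[2] R1 /= 1  ⇒  (0, 1, 6, 7, 9)
     R0 -= 6·R1  ⇒  (1, 0, 5, 10, 7)
[3] R2 /= 1  ⇒  (0, 0, 1, 1, 0)
     R0 -= 5·R2  ⇒  (1, 0, 0, 5, 7)
     R1 -= 6·R2  ⇒  (0, 1, 0, 1, 9)
     R3 -= 4·R2  ⇒  (0, 0, 0, 1, 8)
[4] R3 /= 1  ⇒  (0, 0, 0, 1, 8)
     R0 -= 5·R3  ⇒  (1, 0, 0, 0, 0)
     R1 -= 1·R3  ⇒  (0, 1, 0, 0, 1)
     R2 -= 1·R3  ⇒  (0, 0, 1, 0, 3)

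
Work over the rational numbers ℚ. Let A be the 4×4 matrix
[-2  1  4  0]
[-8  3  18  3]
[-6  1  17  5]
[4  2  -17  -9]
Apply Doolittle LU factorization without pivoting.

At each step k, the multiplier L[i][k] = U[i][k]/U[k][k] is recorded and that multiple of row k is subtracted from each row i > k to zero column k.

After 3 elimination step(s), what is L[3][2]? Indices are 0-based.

L[3][2] = -1

[col 0] pivot -2
  R1 -= 4*R0 → (0, -1, 2, 3)  (L[1][0] := 4)
  R2 -= 3*R0 → (0, -2, 5, 5)  (L[2][0] := 3)
  R3 -= -2*R0 → (0, 4, -9, -9)  (L[3][0] := -2)
[col 1] pivot -1
  R2 -= 2*R1 → (0, 0, 1, -1)  (L[2][1] := 2)
  R3 -= -4*R1 → (0, 0, -1, 3)  (L[3][1] := -4)
[col 2] pivot 1
  R3 -= -1*R2 → (0, 0, 0, 2)  (L[3][2] := -1)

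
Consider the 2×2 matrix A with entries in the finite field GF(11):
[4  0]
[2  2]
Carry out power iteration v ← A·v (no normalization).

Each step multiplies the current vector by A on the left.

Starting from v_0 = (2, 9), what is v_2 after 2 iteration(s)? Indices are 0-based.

v_0 = (2, 9).
v_1 = A·v_0 = (8, 0).
v_2 = A·v_1 = (10, 5).

v_2 = (10, 5)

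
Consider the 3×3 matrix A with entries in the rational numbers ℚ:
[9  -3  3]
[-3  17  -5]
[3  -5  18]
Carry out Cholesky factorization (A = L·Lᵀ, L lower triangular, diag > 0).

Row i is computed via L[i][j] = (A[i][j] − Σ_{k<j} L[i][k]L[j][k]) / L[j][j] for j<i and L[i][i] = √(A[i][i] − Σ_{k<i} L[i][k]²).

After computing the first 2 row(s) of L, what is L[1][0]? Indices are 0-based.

L[1][0] = -1

Step 1: L[0][0] = √(9) = 3.
  L[1][0] = (-3) / L[0][0] = -1.
Step 2: L[1][1] = √(16) = 4.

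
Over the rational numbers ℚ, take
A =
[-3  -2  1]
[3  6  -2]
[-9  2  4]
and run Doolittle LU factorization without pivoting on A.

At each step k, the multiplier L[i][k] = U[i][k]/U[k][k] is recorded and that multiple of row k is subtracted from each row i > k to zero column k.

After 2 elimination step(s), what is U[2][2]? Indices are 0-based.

k=0: U[0][0]=-3
  eliminate (1,0): mult=-1, new row 1: (0, 4, -1); set L[1][0]=-1
  eliminate (2,0): mult=3, new row 2: (0, 8, 1); set L[2][0]=3
k=1: U[1][1]=4
  eliminate (2,1): mult=2, new row 2: (0, 0, 3); set L[2][1]=2

U[2][2] = 3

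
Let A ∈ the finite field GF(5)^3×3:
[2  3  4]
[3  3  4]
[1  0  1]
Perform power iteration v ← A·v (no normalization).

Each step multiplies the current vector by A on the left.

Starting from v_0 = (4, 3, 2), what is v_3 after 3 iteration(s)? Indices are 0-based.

v_0 = (4, 3, 2).
v_1 = A·v_0 = (0, 4, 1).
v_2 = A·v_1 = (1, 1, 1).
v_3 = A·v_2 = (4, 0, 2).

v_3 = (4, 0, 2)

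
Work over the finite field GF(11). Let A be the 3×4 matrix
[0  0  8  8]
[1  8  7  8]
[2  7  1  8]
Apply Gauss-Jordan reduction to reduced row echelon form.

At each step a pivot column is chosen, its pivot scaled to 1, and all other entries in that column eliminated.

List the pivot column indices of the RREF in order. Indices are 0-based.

pivot columns: 0, 1, 2

[1] R0 <-> R1
[1] R0 /= 1  ⇒  (1, 8, 7, 8)
     R2 -= 2·R0  ⇒  (0, 2, 9, 3)
[2] R1 <-> R2
[2] R1 /= 2  ⇒  (0, 1, 10, 7)
     R0 -= 8·R1  ⇒  (1, 0, 4, 7)
[3] R2 /= 8  ⇒  (0, 0, 1, 1)
     R0 -= 4·R2  ⇒  (1, 0, 0, 3)
     R1 -= 10·R2  ⇒  (0, 1, 0, 8)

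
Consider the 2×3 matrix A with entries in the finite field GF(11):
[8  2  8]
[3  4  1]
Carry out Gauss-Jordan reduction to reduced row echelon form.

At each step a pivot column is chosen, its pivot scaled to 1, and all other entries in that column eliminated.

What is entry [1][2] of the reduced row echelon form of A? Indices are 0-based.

M[1][2] = 7

[1] R0 /= 8  ⇒  (1, 3, 1)
     R1 -= 3·R0  ⇒  (0, 6, 9)
[2] R1 /= 6  ⇒  (0, 1, 7)
     R0 -= 3·R1  ⇒  (1, 0, 2)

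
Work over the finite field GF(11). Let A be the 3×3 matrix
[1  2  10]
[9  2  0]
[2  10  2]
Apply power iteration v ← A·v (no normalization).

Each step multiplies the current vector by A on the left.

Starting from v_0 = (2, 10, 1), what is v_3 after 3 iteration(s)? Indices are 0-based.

v_0 = (2, 10, 1).
v_1 = A·v_0 = (10, 5, 7).
v_2 = A·v_1 = (2, 1, 7).
v_3 = A·v_2 = (8, 9, 6).

v_3 = (8, 9, 6)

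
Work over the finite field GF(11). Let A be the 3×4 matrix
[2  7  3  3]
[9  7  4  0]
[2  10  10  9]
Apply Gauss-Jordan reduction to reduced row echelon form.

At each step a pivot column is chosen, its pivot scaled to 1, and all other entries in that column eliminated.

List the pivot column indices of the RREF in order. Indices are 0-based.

step 1: normalize row 0 (÷2) = (1, 9, 7, 7)
  row 1: subtract 9×row0 = (0, 3, 7, 3)
  row 2: subtract 2×row0 = (0, 3, 7, 6)
step 2: normalize row 1 (÷3) = (0, 1, 6, 1)
  row 0: subtract 9×row1 = (1, 0, 8, 9)
  row 2: subtract 3×row1 = (0, 0, 0, 3)
skip col 2 (zero from row 2)
step 3: normalize row 2 (÷3) = (0, 0, 0, 1)
  row 0: subtract 9×row2 = (1, 0, 8, 0)
  row 1: subtract 1×row2 = (0, 1, 6, 0)

pivot columns: 0, 1, 3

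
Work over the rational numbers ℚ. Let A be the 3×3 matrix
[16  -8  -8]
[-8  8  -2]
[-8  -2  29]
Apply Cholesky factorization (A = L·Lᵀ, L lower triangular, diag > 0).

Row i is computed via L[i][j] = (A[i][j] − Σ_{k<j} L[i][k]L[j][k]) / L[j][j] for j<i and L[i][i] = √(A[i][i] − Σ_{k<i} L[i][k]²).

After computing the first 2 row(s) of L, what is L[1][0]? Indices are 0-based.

Step 1: L[0][0] = √(16) = 4.
  L[1][0] = (-8) / L[0][0] = -2.
Step 2: L[1][1] = √(4) = 2.

L[1][0] = -2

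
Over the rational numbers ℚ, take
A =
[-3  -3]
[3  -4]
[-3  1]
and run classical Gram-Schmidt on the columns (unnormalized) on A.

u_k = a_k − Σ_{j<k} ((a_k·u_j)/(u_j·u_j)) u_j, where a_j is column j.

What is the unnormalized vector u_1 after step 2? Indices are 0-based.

Step 1: u_0 = a_0 = (-3, 3, -3).
Step 2: u_1 = a_1 − (-2/9)·u_0 = (-11/3, -10/3, 1/3).

u_1 = (-11/3, -10/3, 1/3)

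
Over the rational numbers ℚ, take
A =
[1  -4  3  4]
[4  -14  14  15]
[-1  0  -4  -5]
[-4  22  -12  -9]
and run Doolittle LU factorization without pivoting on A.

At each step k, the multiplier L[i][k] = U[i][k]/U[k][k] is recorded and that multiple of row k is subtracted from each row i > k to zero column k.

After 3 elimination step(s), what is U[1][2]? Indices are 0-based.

[col 0] pivot 1
  R1 -= 4*R0 → (0, 2, 2, -1)  (L[1][0] := 4)
  R2 -= -1*R0 → (0, -4, -1, -1)  (L[2][0] := -1)
  R3 -= -4*R0 → (0, 6, 0, 7)  (L[3][0] := -4)
[col 1] pivot 2
  R2 -= -2*R1 → (0, 0, 3, -3)  (L[2][1] := -2)
  R3 -= 3*R1 → (0, 0, -6, 10)  (L[3][1] := 3)
[col 2] pivot 3
  R3 -= -2*R2 → (0, 0, 0, 4)  (L[3][2] := -2)

U[1][2] = 2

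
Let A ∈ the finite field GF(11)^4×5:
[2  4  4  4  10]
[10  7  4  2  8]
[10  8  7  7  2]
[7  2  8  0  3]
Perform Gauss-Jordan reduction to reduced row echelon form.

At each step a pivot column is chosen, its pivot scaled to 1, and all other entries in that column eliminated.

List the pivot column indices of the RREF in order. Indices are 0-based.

pivot(0,0)=2: scale R0 → (1, 2, 2, 2, 5)
  clear (1,0): R1 −= (10)R0 → (0, 9, 6, 4, 2)
  clear (2,0): R2 −= (10)R0 → (0, 10, 9, 9, 7)
  clear (3,0): R3 −= (7)R0 → (0, 10, 5, 8, 1)
pivot(1,1)=9: scale R1 → (0, 1, 8, 9, 10)
  clear (0,1): R0 −= (2)R1 → (1, 0, 8, 6, 7)
  clear (2,1): R2 −= (10)R1 → (0, 0, 6, 7, 6)
  clear (3,1): R3 −= (10)R1 → (0, 0, 2, 6, 0)
pivot(2,2)=6: scale R2 → (0, 0, 1, 3, 1)
  clear (0,2): R0 −= (8)R2 → (1, 0, 0, 4, 10)
  clear (1,2): R1 −= (8)R2 → (0, 1, 0, 7, 2)
  clear (3,2): R3 −= (2)R2 → (0, 0, 0, 0, 9)
col 3: no nonzero at/below row 3; advance.
pivot(3,4)=9: scale R3 → (0, 0, 0, 0, 1)
  clear (0,4): R0 −= (10)R3 → (1, 0, 0, 4, 0)
  clear (1,4): R1 −= (2)R3 → (0, 1, 0, 7, 0)
  clear (2,4): R2 −= (1)R3 → (0, 0, 1, 3, 0)

pivot columns: 0, 1, 2, 4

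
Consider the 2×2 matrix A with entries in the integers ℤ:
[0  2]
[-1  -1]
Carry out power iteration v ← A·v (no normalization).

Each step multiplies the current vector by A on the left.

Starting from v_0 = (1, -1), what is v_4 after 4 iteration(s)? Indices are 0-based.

v_0 = (1, -1).
v_1 = A·v_0 = (-2, 0).
v_2 = A·v_1 = (0, 2).
v_3 = A·v_2 = (4, -2).
v_4 = A·v_3 = (-4, -2).

v_4 = (-4, -2)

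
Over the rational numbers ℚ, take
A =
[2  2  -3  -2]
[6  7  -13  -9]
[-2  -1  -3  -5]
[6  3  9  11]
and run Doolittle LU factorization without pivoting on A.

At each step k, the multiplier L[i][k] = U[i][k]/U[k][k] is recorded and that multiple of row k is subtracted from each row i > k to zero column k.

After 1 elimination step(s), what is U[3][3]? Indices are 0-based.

[col 0] pivot 2
  R1 -= 3*R0 → (0, 1, -4, -3)  (L[1][0] := 3)
  R2 -= -1*R0 → (0, 1, -6, -7)  (L[2][0] := -1)
  R3 -= 3*R0 → (0, -3, 18, 17)  (L[3][0] := 3)

U[3][3] = 17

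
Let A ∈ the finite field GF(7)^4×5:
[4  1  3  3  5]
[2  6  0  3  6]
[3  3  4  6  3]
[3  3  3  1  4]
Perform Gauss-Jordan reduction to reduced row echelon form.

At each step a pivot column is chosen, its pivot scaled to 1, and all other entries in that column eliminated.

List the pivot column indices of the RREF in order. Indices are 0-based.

pivot columns: 0, 1, 2, 3

pivot(0,0)=4: scale R0 → (1, 2, 6, 6, 3)
  clear (1,0): R1 −= (2)R0 → (0, 2, 2, 5, 0)
  clear (2,0): R2 −= (3)R0 → (0, 4, 0, 2, 1)
  clear (3,0): R3 −= (3)R0 → (0, 4, 6, 4, 2)
pivot(1,1)=2: scale R1 → (0, 1, 1, 6, 0)
  clear (0,1): R0 −= (2)R1 → (1, 0, 4, 1, 3)
  clear (2,1): R2 −= (4)R1 → (0, 0, 3, 6, 1)
  clear (3,1): R3 −= (4)R1 → (0, 0, 2, 1, 2)
pivot(2,2)=3: scale R2 → (0, 0, 1, 2, 5)
  clear (0,2): R0 −= (4)R2 → (1, 0, 0, 0, 4)
  clear (1,2): R1 −= (1)R2 → (0, 1, 0, 4, 2)
  clear (3,2): R3 −= (2)R2 → (0, 0, 0, 4, 6)
pivot(3,3)=4: scale R3 → (0, 0, 0, 1, 5)
  clear (1,3): R1 −= (4)R3 → (0, 1, 0, 0, 3)
  clear (2,3): R2 −= (2)R3 → (0, 0, 1, 0, 2)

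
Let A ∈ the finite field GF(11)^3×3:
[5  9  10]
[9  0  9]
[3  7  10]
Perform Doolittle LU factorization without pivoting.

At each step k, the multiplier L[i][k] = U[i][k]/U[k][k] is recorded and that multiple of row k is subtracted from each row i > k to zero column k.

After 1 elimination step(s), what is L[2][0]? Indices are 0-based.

L[2][0] = 5

k=0: U[0][0]=5
  eliminate (1,0): mult=4, new row 1: (0, 8, 2); set L[1][0]=4
  eliminate (2,0): mult=5, new row 2: (0, 6, 4); set L[2][0]=5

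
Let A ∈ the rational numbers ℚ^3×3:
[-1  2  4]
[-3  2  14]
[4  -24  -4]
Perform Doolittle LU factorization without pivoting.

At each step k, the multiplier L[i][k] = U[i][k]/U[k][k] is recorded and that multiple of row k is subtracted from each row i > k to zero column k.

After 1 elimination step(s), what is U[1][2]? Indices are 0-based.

Step 1: pivot at (0,0) is -1.
  row1 ← row1 − (3)·row0  ⇒  L[1][0]=3, U row1=(0, -4, 2)
  row2 ← row2 − (-4)·row0  ⇒  L[2][0]=-4, U row2=(0, -16, 12)

U[1][2] = 2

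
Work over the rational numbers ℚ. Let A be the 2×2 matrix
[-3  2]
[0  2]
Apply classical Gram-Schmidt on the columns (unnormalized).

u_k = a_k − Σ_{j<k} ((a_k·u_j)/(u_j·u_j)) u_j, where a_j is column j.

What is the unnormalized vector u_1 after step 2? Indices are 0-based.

Step 1: u_0 = a_0 = (-3, 0).
Step 2: u_1 = a_1 − (-2/3)·u_0 = (0, 2).

u_1 = (0, 2)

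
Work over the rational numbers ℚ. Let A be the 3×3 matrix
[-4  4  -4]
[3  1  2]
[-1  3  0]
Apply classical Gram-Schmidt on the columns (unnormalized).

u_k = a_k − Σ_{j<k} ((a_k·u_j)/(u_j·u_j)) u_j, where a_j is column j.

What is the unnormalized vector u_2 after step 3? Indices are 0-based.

Step 1: u_0 = a_0 = (-4, 3, -1).
Step 2: u_1 = a_1 − (-8/13)·u_0 = (20/13, 37/13, 31/13).
Step 3: u_2 = a_2 − (11/13)·u_0 − (-1/35)·u_1 = (-4/7, -16/35, 32/35).

u_2 = (-4/7, -16/35, 32/35)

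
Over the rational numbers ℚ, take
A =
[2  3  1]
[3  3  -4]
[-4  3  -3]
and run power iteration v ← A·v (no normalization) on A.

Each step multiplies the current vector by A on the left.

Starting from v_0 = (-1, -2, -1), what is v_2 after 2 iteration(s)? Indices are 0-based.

v_2 = (-32, -46, 18)

v_0 = (-1, -2, -1).
v_1 = A·v_0 = (-9, -5, 1).
v_2 = A·v_1 = (-32, -46, 18).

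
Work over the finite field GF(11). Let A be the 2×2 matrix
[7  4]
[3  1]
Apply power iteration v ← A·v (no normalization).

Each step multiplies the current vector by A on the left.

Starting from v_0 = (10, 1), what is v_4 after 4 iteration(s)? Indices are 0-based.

v_4 = (2, 8)

v_0 = (10, 1).
v_1 = A·v_0 = (8, 9).
v_2 = A·v_1 = (4, 0).
v_3 = A·v_2 = (6, 1).
v_4 = A·v_3 = (2, 8).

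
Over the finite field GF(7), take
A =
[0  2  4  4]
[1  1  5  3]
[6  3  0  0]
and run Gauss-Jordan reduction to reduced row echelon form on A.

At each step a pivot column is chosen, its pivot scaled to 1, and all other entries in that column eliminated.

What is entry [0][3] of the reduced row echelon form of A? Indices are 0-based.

M[0][3] = 3

pivot(0,0): swap R0↔R1
pivot(0,0)=1: scale R0 → (1, 1, 5, 3)
  clear (2,0): R2 −= (6)R0 → (0, 4, 5, 3)
pivot(1,1)=2: scale R1 → (0, 1, 2, 2)
  clear (0,1): R0 −= (1)R1 → (1, 0, 3, 1)
  clear (2,1): R2 −= (4)R1 → (0, 0, 4, 2)
pivot(2,2)=4: scale R2 → (0, 0, 1, 4)
  clear (0,2): R0 −= (3)R2 → (1, 0, 0, 3)
  clear (1,2): R1 −= (2)R2 → (0, 1, 0, 1)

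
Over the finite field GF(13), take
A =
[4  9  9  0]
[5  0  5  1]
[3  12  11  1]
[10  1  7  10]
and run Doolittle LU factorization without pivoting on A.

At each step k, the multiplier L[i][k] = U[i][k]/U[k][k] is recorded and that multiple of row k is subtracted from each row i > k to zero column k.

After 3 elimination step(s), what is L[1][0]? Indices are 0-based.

[col 0] pivot 4
  R1 -= 11*R0 → (0, 5, 10, 1)  (L[1][0] := 11)
  R2 -= 4*R0 → (0, 2, 1, 1)  (L[2][0] := 4)
  R3 -= 9*R0 → (0, 11, 4, 10)  (L[3][0] := 9)
[col 1] pivot 5
  R2 -= 3*R1 → (0, 0, 10, 11)  (L[2][1] := 3)
  R3 -= 10*R1 → (0, 0, 8, 0)  (L[3][1] := 10)
[col 2] pivot 10
  R3 -= 6*R2 → (0, 0, 0, 12)  (L[3][2] := 6)

L[1][0] = 11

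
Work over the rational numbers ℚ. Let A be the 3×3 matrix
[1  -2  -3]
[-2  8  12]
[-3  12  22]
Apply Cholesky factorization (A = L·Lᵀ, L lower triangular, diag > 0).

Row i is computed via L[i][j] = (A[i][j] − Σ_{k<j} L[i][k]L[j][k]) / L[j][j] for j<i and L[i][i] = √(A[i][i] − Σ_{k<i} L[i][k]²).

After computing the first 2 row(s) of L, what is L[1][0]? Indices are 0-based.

L[1][0] = -2

Step 1: L[0][0] = √(1) = 1.
  L[1][0] = (-2) / L[0][0] = -2.
Step 2: L[1][1] = √(4) = 2.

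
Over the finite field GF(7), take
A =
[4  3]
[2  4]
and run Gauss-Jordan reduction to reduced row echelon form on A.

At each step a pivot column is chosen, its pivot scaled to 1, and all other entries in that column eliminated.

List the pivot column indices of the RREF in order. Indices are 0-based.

pivot(0,0)=4: scale R0 → (1, 6)
  clear (1,0): R1 −= (2)R0 → (0, 6)
pivot(1,1)=6: scale R1 → (0, 1)
  clear (0,1): R0 −= (6)R1 → (1, 0)

pivot columns: 0, 1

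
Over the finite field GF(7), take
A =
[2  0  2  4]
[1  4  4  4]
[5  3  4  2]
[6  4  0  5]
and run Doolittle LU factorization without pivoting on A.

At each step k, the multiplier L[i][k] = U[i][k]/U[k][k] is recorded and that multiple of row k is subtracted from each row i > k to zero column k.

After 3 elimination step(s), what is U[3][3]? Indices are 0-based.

k=0: U[0][0]=2
  eliminate (1,0): mult=4, new row 1: (0, 4, 3, 2); set L[1][0]=4
  eliminate (2,0): mult=6, new row 2: (0, 3, 6, 6); set L[2][0]=6
  eliminate (3,0): mult=3, new row 3: (0, 4, 1, 0); set L[3][0]=3
k=1: U[1][1]=4
  eliminate (2,1): mult=6, new row 2: (0, 0, 2, 1); set L[2][1]=6
  eliminate (3,1): mult=1, new row 3: (0, 0, 5, 5); set L[3][1]=1
k=2: U[2][2]=2
  eliminate (3,2): mult=6, new row 3: (0, 0, 0, 6); set L[3][2]=6

U[3][3] = 6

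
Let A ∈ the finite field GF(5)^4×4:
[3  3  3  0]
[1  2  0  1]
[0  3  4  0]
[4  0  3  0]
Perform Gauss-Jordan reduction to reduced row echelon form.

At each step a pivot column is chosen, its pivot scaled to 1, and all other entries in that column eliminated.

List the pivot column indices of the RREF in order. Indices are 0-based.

pivot columns: 0, 1, 2, 3

pivot(0,0)=3: scale R0 → (1, 1, 1, 0)
  clear (1,0): R1 −= (1)R0 → (0, 1, 4, 1)
  clear (3,0): R3 −= (4)R0 → (0, 1, 4, 0)
pivot(1,1)=1: scale R1 → (0, 1, 4, 1)
  clear (0,1): R0 −= (1)R1 → (1, 0, 2, 4)
  clear (2,1): R2 −= (3)R1 → (0, 0, 2, 2)
  clear (3,1): R3 −= (1)R1 → (0, 0, 0, 4)
pivot(2,2)=2: scale R2 → (0, 0, 1, 1)
  clear (0,2): R0 −= (2)R2 → (1, 0, 0, 2)
  clear (1,2): R1 −= (4)R2 → (0, 1, 0, 2)
pivot(3,3)=4: scale R3 → (0, 0, 0, 1)
  clear (0,3): R0 −= (2)R3 → (1, 0, 0, 0)
  clear (1,3): R1 −= (2)R3 → (0, 1, 0, 0)
  clear (2,3): R2 −= (1)R3 → (0, 0, 1, 0)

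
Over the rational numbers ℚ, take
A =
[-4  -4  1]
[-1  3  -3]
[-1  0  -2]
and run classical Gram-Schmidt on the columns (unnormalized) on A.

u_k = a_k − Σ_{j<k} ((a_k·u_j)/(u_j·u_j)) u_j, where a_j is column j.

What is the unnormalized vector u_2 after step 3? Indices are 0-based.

u_2 = (69/281, 92/281, -368/281)

Step 1: u_0 = a_0 = (-4, -1, -1).
Step 2: u_1 = a_1 − (13/18)·u_0 = (-10/9, 67/18, 13/18).
Step 3: u_2 = a_2 − (1/18)·u_0 − (-247/281)·u_1 = (69/281, 92/281, -368/281).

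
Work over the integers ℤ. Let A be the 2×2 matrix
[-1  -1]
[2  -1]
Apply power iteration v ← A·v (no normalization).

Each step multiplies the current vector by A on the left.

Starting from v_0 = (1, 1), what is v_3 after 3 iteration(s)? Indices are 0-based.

v_0 = (1, 1).
v_1 = A·v_0 = (-2, 1).
v_2 = A·v_1 = (1, -5).
v_3 = A·v_2 = (4, 7).

v_3 = (4, 7)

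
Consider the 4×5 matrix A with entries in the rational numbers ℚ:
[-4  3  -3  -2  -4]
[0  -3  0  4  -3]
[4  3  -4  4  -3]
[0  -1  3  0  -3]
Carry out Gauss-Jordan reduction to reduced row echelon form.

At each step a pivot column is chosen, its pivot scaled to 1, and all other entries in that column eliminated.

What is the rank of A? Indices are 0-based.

rank = 4

step 1: normalize row 0 (÷-4) = (1, -3/4, 3/4, 1/2, 1)
  row 2: subtract 4×row0 = (0, 6, -7, 2, -7)
step 2: normalize row 1 (÷-3) = (0, 1, 0, -4/3, 1)
  row 0: subtract -3/4×row1 = (1, 0, 3/4, -1/2, 7/4)
  row 2: subtract 6×row1 = (0, 0, -7, 10, -13)
  row 3: subtract -1×row1 = (0, 0, 3, -4/3, -2)
step 3: normalize row 2 (÷-7) = (0, 0, 1, -10/7, 13/7)
  row 0: subtract 3/4×row2 = (1, 0, 0, 4/7, 5/14)
  row 3: subtract 3×row2 = (0, 0, 0, 62/21, -53/7)
step 4: normalize row 3 (÷62/21) = (0, 0, 0, 1, -159/62)
  row 0: subtract 4/7×row3 = (1, 0, 0, 0, 113/62)
  row 1: subtract -4/3×row3 = (0, 1, 0, 0, -75/31)
  row 2: subtract -10/7×row3 = (0, 0, 1, 0, -56/31)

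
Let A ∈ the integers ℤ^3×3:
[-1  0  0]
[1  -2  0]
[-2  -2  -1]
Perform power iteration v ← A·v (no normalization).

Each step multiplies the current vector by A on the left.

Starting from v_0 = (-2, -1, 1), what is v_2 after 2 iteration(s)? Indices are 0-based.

v_0 = (-2, -1, 1).
v_1 = A·v_0 = (2, 0, 5).
v_2 = A·v_1 = (-2, 2, -9).

v_2 = (-2, 2, -9)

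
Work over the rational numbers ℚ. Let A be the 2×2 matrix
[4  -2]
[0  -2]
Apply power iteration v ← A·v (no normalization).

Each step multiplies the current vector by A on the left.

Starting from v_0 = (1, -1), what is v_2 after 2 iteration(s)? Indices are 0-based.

v_2 = (20, -4)

v_0 = (1, -1).
v_1 = A·v_0 = (6, 2).
v_2 = A·v_1 = (20, -4).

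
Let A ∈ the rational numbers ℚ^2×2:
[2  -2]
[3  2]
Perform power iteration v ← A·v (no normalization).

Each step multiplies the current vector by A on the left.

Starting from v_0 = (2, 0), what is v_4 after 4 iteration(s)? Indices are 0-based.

v_4 = (-184, -96)

v_0 = (2, 0).
v_1 = A·v_0 = (4, 6).
v_2 = A·v_1 = (-4, 24).
v_3 = A·v_2 = (-56, 36).
v_4 = A·v_3 = (-184, -96).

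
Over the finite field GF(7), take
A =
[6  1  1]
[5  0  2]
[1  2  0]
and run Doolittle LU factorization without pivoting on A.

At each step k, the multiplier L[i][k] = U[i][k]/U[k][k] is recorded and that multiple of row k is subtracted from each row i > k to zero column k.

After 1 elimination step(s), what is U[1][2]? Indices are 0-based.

Step 1: pivot at (0,0) is 6.
  row1 ← row1 − (2)·row0  ⇒  L[1][0]=2, U row1=(0, 5, 0)
  row2 ← row2 − (6)·row0  ⇒  L[2][0]=6, U row2=(0, 3, 1)

U[1][2] = 0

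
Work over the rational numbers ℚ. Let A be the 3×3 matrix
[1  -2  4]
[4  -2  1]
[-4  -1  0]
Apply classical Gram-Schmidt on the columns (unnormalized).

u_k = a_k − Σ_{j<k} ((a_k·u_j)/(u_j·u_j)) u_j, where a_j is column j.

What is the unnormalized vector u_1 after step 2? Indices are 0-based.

u_1 = (-20/11, -14/11, -19/11)

Step 1: u_0 = a_0 = (1, 4, -4).
Step 2: u_1 = a_1 − (-2/11)·u_0 = (-20/11, -14/11, -19/11).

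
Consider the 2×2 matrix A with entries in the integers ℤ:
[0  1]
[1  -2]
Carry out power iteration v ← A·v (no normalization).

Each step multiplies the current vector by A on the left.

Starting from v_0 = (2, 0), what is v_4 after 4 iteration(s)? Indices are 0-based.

v_0 = (2, 0).
v_1 = A·v_0 = (0, 2).
v_2 = A·v_1 = (2, -4).
v_3 = A·v_2 = (-4, 10).
v_4 = A·v_3 = (10, -24).

v_4 = (10, -24)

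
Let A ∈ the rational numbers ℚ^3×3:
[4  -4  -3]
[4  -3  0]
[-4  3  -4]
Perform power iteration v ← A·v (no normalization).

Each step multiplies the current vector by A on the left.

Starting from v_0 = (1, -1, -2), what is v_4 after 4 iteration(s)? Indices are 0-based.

v_0 = (1, -1, -2).
v_1 = A·v_0 = (14, 7, 1).
v_2 = A·v_1 = (25, 35, -39).
v_3 = A·v_2 = (77, -5, 161).
v_4 = A·v_3 = (-155, 323, -967).

v_4 = (-155, 323, -967)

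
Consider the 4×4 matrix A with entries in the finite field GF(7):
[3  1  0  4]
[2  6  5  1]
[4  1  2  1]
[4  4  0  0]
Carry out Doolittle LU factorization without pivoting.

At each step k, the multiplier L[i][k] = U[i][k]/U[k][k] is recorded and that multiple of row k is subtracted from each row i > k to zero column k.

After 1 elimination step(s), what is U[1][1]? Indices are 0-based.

[col 0] pivot 3
  R1 -= 3*R0 → (0, 3, 5, 3)  (L[1][0] := 3)
  R2 -= 6*R0 → (0, 2, 2, 5)  (L[2][0] := 6)
  R3 -= 6*R0 → (0, 5, 0, 4)  (L[3][0] := 6)

U[1][1] = 3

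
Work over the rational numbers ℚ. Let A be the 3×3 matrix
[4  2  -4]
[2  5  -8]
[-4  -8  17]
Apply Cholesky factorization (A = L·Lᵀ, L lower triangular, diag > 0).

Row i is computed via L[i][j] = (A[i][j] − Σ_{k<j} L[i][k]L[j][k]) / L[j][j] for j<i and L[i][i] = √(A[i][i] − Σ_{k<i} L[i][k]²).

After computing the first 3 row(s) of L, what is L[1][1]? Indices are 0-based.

Step 1: L[0][0] = √(4) = 2.
  L[1][0] = (2) / L[0][0] = 1.
Step 2: L[1][1] = √(4) = 2.
  L[2][0] = (-4) / L[0][0] = -2.
  L[2][1] = (-6) / L[1][1] = -3.
Step 3: L[2][2] = √(4) = 2.

L[1][1] = 2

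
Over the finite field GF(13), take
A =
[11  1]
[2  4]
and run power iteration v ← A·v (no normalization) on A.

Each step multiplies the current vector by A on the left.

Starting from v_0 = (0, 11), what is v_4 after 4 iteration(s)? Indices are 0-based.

v_0 = (0, 11).
v_1 = A·v_0 = (11, 5).
v_2 = A·v_1 = (9, 3).
v_3 = A·v_2 = (11, 4).
v_4 = A·v_3 = (8, 12).

v_4 = (8, 12)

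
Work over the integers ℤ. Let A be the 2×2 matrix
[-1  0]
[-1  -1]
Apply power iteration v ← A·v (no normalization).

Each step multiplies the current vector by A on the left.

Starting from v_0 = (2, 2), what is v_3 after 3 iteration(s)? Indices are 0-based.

v_0 = (2, 2).
v_1 = A·v_0 = (-2, -4).
v_2 = A·v_1 = (2, 6).
v_3 = A·v_2 = (-2, -8).

v_3 = (-2, -8)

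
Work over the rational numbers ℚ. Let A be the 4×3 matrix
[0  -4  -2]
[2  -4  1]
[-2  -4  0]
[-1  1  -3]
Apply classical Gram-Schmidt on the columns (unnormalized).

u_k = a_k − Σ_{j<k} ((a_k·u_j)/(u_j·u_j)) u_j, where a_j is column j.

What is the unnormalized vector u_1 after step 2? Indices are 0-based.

u_1 = (-4, -34/9, -38/9, 8/9)

Step 1: u_0 = a_0 = (0, 2, -2, -1).
Step 2: u_1 = a_1 − (-1/9)·u_0 = (-4, -34/9, -38/9, 8/9).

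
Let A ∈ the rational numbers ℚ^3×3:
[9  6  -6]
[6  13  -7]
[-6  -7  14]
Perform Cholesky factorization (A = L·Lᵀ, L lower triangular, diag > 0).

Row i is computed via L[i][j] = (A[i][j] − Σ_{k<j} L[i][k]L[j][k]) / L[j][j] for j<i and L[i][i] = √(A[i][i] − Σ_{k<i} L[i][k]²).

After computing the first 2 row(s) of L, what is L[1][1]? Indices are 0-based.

Step 1: L[0][0] = √(9) = 3.
  L[1][0] = (6) / L[0][0] = 2.
Step 2: L[1][1] = √(9) = 3.

L[1][1] = 3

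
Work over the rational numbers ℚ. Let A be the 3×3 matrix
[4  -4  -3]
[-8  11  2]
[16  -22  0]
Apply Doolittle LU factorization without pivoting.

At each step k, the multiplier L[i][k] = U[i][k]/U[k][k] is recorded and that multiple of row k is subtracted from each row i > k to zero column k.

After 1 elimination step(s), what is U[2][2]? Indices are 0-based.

U[2][2] = 12

k=0: U[0][0]=4
  eliminate (1,0): mult=-2, new row 1: (0, 3, -4); set L[1][0]=-2
  eliminate (2,0): mult=4, new row 2: (0, -6, 12); set L[2][0]=4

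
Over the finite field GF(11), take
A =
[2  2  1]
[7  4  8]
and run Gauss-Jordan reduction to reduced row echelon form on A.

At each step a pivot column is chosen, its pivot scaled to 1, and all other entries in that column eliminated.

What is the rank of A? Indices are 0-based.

rank = 2

pivot(0,0)=2: scale R0 → (1, 1, 6)
  clear (1,0): R1 −= (7)R0 → (0, 8, 10)
pivot(1,1)=8: scale R1 → (0, 1, 4)
  clear (0,1): R0 −= (1)R1 → (1, 0, 2)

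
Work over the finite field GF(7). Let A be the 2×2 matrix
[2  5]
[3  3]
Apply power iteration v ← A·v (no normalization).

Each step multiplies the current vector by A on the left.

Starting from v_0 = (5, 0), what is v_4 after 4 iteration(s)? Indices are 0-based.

v_0 = (5, 0).
v_1 = A·v_0 = (3, 1).
v_2 = A·v_1 = (4, 5).
v_3 = A·v_2 = (5, 6).
v_4 = A·v_3 = (5, 5).

v_4 = (5, 5)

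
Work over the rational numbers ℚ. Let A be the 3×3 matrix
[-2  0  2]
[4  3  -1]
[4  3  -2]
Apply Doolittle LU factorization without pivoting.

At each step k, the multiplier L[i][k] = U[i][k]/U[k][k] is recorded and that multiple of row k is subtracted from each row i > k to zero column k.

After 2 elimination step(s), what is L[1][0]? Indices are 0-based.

L[1][0] = -2

Step 1: pivot at (0,0) is -2.
  row1 ← row1 − (-2)·row0  ⇒  L[1][0]=-2, U row1=(0, 3, 3)
  row2 ← row2 − (-2)·row0  ⇒  L[2][0]=-2, U row2=(0, 3, 2)
Step 2: pivot at (1,1) is 3.
  row2 ← row2 − (1)·row1  ⇒  L[2][1]=1, U row2=(0, 0, -1)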